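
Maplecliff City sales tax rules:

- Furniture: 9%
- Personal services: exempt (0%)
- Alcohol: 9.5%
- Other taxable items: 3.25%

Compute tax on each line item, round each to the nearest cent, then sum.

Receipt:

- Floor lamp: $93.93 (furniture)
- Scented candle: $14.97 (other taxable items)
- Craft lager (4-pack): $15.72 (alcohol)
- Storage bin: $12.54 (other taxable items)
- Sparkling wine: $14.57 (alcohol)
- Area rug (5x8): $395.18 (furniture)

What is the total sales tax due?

$47.79

Floor lamp $93.93: furniture → 9% → $8.45
Scented candle $14.97: other taxable items → 3.25% → $0.49
Craft lager (4-pack) $15.72: alcohol → 9.5% → $1.49
Storage bin $12.54: other taxable items → 3.25% → $0.41
Sparkling wine $14.57: alcohol → 9.5% → $1.38
Area rug (5x8) $395.18: furniture → 9% → $35.57
Total tax = $8.45 + $0.49 + $1.49 + $0.41 + $1.38 + $35.57 = $47.79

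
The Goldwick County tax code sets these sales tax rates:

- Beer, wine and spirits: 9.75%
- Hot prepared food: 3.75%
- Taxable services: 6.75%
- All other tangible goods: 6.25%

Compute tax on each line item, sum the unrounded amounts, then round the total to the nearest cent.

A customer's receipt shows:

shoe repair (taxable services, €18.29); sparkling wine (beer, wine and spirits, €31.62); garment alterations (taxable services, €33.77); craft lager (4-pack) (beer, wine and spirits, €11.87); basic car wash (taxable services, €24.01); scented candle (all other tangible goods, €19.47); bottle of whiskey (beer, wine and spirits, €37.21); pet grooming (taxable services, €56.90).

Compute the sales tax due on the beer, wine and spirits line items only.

Sparkling wine €31.62: beer, wine and spirits → 9.75% → €3.08295
Craft lager (4-pack) €11.87: beer, wine and spirits → 9.75% → €1.157325
Bottle of whiskey €37.21: beer, wine and spirits → 9.75% → €3.627975
Tax on beer, wine and spirits: unrounded sum = €7.86825 → €7.87

€7.87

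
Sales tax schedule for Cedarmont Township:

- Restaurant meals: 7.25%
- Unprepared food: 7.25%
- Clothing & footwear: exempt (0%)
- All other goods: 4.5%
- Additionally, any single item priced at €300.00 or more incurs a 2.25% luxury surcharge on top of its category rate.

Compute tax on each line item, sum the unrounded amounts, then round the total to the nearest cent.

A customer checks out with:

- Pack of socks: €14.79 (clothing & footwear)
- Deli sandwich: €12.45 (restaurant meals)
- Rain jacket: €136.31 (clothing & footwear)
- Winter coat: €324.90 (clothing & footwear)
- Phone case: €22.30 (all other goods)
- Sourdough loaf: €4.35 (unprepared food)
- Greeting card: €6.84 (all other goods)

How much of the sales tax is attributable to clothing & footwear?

Pack of socks €14.79: clothing & footwear → 0% → €0.00
Rain jacket €136.31: clothing & footwear → 0% → €0.00
Winter coat €324.90: clothing & footwear → 0% + 2.25% surcharge = 2.25% → €7.31025
Tax on clothing & footwear: unrounded sum = €7.31025 → €7.31

€7.31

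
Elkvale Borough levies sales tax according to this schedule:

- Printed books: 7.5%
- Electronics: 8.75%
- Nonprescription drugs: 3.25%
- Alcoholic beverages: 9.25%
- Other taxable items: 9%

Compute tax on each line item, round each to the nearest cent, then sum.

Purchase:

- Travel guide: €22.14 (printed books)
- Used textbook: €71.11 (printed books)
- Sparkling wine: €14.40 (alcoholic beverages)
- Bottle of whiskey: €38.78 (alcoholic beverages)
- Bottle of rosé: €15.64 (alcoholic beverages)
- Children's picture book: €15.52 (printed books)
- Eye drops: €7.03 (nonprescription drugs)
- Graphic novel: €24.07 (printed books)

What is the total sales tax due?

€16.56

Travel guide €22.14: printed books → 7.5% → €1.66
Used textbook €71.11: printed books → 7.5% → €5.33
Sparkling wine €14.40: alcoholic beverages → 9.25% → €1.33
Bottle of whiskey €38.78: alcoholic beverages → 9.25% → €3.59
Bottle of rosé €15.64: alcoholic beverages → 9.25% → €1.45
Children's picture book €15.52: printed books → 7.5% → €1.16
Eye drops €7.03: nonprescription drugs → 3.25% → €0.23
Graphic novel €24.07: printed books → 7.5% → €1.81
Total tax = €1.66 + €5.33 + €1.33 + €3.59 + €1.45 + €1.16 + €0.23 + €1.81 = €16.56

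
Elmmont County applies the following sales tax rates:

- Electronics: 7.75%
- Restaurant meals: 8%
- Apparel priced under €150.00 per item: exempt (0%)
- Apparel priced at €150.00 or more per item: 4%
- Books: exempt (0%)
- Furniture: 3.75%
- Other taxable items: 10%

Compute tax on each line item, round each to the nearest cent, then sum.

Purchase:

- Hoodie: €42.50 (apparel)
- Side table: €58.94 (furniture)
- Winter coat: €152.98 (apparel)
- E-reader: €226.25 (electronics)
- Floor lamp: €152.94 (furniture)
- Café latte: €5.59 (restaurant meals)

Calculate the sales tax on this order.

Hoodie €42.50: apparel, under €150.00 → 0% → €0.00
Side table €58.94: furniture → 3.75% → €2.21
Winter coat €152.98: apparel, €150.00 or more → 4% → €6.12
E-reader €226.25: electronics → 7.75% → €17.53
Floor lamp €152.94: furniture → 3.75% → €5.74
Café latte €5.59: restaurant meals → 8% → €0.45
Total tax = €2.21 + €6.12 + €17.53 + €5.74 + €0.45 = €32.05

€32.05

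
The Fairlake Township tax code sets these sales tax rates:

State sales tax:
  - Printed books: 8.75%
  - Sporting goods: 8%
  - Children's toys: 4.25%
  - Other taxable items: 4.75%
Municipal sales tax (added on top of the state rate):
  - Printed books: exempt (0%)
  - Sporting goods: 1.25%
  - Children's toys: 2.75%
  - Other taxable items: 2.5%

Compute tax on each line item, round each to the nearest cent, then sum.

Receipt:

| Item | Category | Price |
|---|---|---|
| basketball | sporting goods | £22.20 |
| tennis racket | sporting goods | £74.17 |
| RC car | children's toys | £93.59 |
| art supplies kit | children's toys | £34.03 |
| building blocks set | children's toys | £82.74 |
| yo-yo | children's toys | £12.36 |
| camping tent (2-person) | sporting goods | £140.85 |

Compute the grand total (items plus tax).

Basketball £22.20: sporting goods → 8% + 1.25% municipal = 9.25% → £2.05
Tennis racket £74.17: sporting goods → 8% + 1.25% municipal = 9.25% → £6.86
RC car £93.59: children's toys → 4.25% + 2.75% municipal = 7% → £6.55
Art supplies kit £34.03: children's toys → 4.25% + 2.75% municipal = 7% → £2.38
Building blocks set £82.74: children's toys → 4.25% + 2.75% municipal = 7% → £5.79
Yo-yo £12.36: children's toys → 4.25% + 2.75% municipal = 7% → £0.87
Camping tent (2-person) £140.85: sporting goods → 8% + 1.25% municipal = 9.25% → £13.03
Subtotal = £459.94; tax = £37.53; total due = £497.47

£497.47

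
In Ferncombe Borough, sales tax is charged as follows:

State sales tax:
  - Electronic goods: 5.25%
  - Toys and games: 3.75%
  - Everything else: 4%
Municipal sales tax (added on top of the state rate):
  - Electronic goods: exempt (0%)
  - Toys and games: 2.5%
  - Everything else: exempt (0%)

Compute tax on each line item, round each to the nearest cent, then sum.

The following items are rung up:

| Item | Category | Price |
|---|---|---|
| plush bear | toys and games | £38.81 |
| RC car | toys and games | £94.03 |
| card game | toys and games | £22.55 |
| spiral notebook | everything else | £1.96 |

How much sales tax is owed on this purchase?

Plush bear £38.81: toys and games → 3.75% + 2.5% municipal = 6.25% → £2.43
RC car £94.03: toys and games → 3.75% + 2.5% municipal = 6.25% → £5.88
Card game £22.55: toys and games → 3.75% + 2.5% municipal = 6.25% → £1.41
Spiral notebook £1.96: everything else → 4% + 0% municipal = 4% → £0.08
Total tax = £2.43 + £5.88 + £1.41 + £0.08 = £9.80

£9.80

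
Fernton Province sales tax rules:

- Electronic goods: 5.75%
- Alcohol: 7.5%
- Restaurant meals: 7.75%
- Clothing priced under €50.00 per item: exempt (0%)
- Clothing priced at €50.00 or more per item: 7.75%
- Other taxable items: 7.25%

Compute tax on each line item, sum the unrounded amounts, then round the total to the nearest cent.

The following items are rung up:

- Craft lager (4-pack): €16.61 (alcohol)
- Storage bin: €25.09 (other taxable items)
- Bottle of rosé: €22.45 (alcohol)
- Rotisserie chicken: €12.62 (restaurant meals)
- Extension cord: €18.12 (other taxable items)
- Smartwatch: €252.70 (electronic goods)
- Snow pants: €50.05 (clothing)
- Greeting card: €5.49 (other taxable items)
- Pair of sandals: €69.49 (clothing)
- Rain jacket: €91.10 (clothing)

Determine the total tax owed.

Craft lager (4-pack) €16.61: alcohol → 7.5% → €1.24575
Storage bin €25.09: other taxable items → 7.25% → €1.819025
Bottle of rosé €22.45: alcohol → 7.5% → €1.68375
Rotisserie chicken €12.62: restaurant meals → 7.75% → €0.97805
Extension cord €18.12: other taxable items → 7.25% → €1.3137
Smartwatch €252.70: electronic goods → 5.75% → €14.53025
Snow pants €50.05: clothing, €50.00 or more → 7.75% → €3.878875
Greeting card €5.49: other taxable items → 7.25% → €0.398025
Pair of sandals €69.49: clothing, €50.00 or more → 7.75% → €5.385475
Rain jacket €91.10: clothing, €50.00 or more → 7.75% → €7.06025
Unrounded tax sum = €38.29315 → €38.29

€38.29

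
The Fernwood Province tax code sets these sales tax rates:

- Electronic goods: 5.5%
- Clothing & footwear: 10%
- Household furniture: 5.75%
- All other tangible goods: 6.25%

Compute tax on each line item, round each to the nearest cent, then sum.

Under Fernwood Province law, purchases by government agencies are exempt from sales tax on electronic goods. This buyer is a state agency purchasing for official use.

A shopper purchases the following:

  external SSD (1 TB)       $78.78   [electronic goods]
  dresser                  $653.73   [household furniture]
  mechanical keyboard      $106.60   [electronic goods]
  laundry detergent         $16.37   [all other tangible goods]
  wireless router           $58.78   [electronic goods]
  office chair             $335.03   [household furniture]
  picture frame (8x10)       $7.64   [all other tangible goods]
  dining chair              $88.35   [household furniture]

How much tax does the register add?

$63.43

External SSD (1 TB) $78.78: electronic goods, buyer-exempt → 0% → $0.00
Dresser $653.73: household furniture → 5.75% → $37.59
Mechanical keyboard $106.60: electronic goods, buyer-exempt → 0% → $0.00
Laundry detergent $16.37: all other tangible goods → 6.25% → $1.02
Wireless router $58.78: electronic goods, buyer-exempt → 0% → $0.00
Office chair $335.03: household furniture → 5.75% → $19.26
Picture frame (8x10) $7.64: all other tangible goods → 6.25% → $0.48
Dining chair $88.35: household furniture → 5.75% → $5.08
Total tax = $37.59 + $1.02 + $19.26 + $0.48 + $5.08 = $63.43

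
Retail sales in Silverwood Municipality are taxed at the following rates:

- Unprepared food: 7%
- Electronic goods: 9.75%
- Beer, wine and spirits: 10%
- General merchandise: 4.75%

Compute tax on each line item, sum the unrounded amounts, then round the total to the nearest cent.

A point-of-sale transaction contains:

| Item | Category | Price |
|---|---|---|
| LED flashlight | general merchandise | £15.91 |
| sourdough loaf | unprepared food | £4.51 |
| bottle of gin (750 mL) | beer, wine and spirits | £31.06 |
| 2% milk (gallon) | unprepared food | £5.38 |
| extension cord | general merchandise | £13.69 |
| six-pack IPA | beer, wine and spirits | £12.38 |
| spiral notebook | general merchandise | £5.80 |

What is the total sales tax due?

LED flashlight £15.91: general merchandise → 4.75% → £0.755725
Sourdough loaf £4.51: unprepared food → 7% → £0.3157
Bottle of gin (750 mL) £31.06: beer, wine and spirits → 10% → £3.106
2% milk (gallon) £5.38: unprepared food → 7% → £0.3766
Extension cord £13.69: general merchandise → 4.75% → £0.650275
Six-pack IPA £12.38: beer, wine and spirits → 10% → £1.238
Spiral notebook £5.80: general merchandise → 4.75% → £0.2755
Unrounded tax sum = £6.7178 → £6.72

£6.72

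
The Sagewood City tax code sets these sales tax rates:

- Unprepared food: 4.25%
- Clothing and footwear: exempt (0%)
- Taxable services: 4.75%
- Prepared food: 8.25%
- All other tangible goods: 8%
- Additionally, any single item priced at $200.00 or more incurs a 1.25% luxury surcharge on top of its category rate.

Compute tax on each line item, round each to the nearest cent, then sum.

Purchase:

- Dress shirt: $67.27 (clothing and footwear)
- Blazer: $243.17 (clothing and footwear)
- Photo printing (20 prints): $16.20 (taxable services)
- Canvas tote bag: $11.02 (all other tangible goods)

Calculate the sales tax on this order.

$4.69

Dress shirt $67.27: clothing and footwear → 0% → $0.00
Blazer $243.17: clothing and footwear → 0% + 1.25% surcharge = 1.25% → $3.04
Photo printing (20 prints) $16.20: taxable services → 4.75% → $0.77
Canvas tote bag $11.02: all other tangible goods → 8% → $0.88
Total tax = $3.04 + $0.77 + $0.88 = $4.69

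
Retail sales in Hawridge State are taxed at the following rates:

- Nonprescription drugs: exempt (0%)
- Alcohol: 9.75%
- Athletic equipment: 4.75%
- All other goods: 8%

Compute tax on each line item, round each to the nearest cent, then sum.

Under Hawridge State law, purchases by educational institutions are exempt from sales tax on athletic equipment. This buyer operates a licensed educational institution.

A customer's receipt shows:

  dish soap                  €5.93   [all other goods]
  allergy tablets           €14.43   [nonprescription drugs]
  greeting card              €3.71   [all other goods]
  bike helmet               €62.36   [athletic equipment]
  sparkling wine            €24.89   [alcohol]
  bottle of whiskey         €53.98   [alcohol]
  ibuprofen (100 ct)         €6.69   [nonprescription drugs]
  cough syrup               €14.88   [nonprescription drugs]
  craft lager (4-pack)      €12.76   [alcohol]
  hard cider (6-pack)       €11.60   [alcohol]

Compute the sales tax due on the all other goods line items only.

Dish soap €5.93: all other goods → 8% → €0.47
Greeting card €3.71: all other goods → 8% → €0.30
Tax on all other goods = €0.47 + €0.30 = €0.77

€0.77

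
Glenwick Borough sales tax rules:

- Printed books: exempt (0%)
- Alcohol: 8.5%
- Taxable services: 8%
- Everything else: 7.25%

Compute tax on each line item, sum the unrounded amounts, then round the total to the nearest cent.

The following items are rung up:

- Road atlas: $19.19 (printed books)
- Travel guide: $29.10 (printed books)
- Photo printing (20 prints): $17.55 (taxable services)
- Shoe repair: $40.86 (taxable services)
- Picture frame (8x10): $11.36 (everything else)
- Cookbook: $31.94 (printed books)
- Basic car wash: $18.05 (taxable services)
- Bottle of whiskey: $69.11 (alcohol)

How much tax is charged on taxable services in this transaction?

Photo printing (20 prints) $17.55: taxable services → 8% → $1.404
Shoe repair $40.86: taxable services → 8% → $3.2688
Basic car wash $18.05: taxable services → 8% → $1.444
Tax on taxable services: unrounded sum = $6.1168 → $6.12

$6.12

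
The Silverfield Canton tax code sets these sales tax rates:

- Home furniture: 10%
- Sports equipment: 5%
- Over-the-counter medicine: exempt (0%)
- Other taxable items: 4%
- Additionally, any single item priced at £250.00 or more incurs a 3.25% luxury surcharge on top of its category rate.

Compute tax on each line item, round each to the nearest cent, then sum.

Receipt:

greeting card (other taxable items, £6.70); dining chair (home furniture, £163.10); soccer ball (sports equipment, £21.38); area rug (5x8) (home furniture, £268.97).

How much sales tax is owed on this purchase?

£53.29

Greeting card £6.70: other taxable items → 4% → £0.27
Dining chair £163.10: home furniture → 10% → £16.31
Soccer ball £21.38: sports equipment → 5% → £1.07
Area rug (5x8) £268.97: home furniture → 10% + 3.25% surcharge = 13.25% → £35.64
Total tax = £0.27 + £16.31 + £1.07 + £35.64 = £53.29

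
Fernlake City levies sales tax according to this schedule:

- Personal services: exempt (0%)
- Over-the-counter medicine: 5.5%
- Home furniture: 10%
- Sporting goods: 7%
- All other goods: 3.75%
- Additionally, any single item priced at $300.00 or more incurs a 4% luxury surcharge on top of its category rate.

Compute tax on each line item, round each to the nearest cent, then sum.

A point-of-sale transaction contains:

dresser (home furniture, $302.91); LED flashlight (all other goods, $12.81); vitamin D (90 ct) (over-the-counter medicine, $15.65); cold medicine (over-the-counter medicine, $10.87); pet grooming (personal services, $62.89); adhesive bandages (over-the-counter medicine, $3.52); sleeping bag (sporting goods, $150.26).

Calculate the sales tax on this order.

Dresser $302.91: home furniture → 10% + 4% surcharge = 14% → $42.41
LED flashlight $12.81: all other goods → 3.75% → $0.48
Vitamin D (90 ct) $15.65: over-the-counter medicine → 5.5% → $0.86
Cold medicine $10.87: over-the-counter medicine → 5.5% → $0.60
Pet grooming $62.89: personal services → 0% → $0.00
Adhesive bandages $3.52: over-the-counter medicine → 5.5% → $0.19
Sleeping bag $150.26: sporting goods → 7% → $10.52
Total tax = $42.41 + $0.48 + $0.86 + $0.60 + $0.19 + $10.52 = $55.06

$55.06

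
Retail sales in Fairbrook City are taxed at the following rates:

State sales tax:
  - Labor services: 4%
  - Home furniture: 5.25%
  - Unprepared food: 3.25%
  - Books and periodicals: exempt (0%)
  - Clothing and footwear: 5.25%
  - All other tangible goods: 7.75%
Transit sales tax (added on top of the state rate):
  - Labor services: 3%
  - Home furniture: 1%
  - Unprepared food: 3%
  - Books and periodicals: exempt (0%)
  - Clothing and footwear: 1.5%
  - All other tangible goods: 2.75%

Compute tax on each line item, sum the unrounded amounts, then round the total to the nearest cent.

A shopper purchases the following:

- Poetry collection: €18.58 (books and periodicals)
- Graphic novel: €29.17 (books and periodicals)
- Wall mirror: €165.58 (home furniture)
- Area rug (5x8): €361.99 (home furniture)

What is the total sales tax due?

€32.97

Poetry collection €18.58: books and periodicals → 0% + 0% transit = 0% → €0.00
Graphic novel €29.17: books and periodicals → 0% + 0% transit = 0% → €0.00
Wall mirror €165.58: home furniture → 5.25% + 1% transit = 6.25% → €10.34875
Area rug (5x8) €361.99: home furniture → 5.25% + 1% transit = 6.25% → €22.624375
Unrounded tax sum = €32.973125 → €32.97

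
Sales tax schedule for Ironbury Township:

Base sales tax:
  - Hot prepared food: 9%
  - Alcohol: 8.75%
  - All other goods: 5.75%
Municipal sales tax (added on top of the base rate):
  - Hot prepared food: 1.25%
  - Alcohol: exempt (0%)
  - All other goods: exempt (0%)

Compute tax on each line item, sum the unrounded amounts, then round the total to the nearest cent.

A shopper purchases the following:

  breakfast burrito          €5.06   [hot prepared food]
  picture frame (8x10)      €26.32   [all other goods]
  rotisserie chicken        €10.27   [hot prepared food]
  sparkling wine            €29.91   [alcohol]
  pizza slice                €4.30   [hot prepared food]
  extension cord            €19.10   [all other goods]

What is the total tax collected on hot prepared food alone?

€2.01

Breakfast burrito €5.06: hot prepared food → 9% + 1.25% municipal = 10.25% → €0.51865
Rotisserie chicken €10.27: hot prepared food → 9% + 1.25% municipal = 10.25% → €1.052675
Pizza slice €4.30: hot prepared food → 9% + 1.25% municipal = 10.25% → €0.44075
Tax on hot prepared food: unrounded sum = €2.012075 → €2.01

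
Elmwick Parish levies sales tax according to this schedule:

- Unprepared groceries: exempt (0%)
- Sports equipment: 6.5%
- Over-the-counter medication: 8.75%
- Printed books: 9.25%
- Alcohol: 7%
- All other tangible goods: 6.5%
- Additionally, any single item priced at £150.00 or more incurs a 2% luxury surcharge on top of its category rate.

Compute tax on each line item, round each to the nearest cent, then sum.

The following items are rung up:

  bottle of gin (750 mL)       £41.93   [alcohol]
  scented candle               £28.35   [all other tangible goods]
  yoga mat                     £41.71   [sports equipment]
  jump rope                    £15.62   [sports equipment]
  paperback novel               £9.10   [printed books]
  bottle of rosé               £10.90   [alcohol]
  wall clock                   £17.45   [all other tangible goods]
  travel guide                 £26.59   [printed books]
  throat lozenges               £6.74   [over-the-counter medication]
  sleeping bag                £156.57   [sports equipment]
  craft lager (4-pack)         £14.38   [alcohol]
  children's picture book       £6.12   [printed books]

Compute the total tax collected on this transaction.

Bottle of gin (750 mL) £41.93: alcohol → 7% → £2.94
Scented candle £28.35: all other tangible goods → 6.5% → £1.84
Yoga mat £41.71: sports equipment → 6.5% → £2.71
Jump rope £15.62: sports equipment → 6.5% → £1.02
Paperback novel £9.10: printed books → 9.25% → £0.84
Bottle of rosé £10.90: alcohol → 7% → £0.76
Wall clock £17.45: all other tangible goods → 6.5% → £1.13
Travel guide £26.59: printed books → 9.25% → £2.46
Throat lozenges £6.74: over-the-counter medication → 8.75% → £0.59
Sleeping bag £156.57: sports equipment → 6.5% + 2% surcharge = 8.5% → £13.31
Craft lager (4-pack) £14.38: alcohol → 7% → £1.01
Children's picture book £6.12: printed books → 9.25% → £0.57
Total tax = £2.94 + £1.84 + £2.71 + £1.02 + £0.84 + £0.76 + £1.13 + £2.46 + £0.59 + £13.31 + £1.01 + £0.57 = £29.18

£29.18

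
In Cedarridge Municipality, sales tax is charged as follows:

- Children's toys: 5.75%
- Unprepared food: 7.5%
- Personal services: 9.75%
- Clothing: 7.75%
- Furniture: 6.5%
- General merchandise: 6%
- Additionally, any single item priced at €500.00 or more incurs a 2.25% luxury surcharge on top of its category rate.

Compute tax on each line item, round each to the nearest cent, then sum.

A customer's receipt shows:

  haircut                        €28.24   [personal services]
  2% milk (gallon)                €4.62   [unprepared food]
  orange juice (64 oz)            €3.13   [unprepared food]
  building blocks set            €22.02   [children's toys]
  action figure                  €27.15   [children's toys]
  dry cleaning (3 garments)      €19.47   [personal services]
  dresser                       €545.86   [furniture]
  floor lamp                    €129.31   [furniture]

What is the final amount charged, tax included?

€844.03

Haircut €28.24: personal services → 9.75% → €2.75
2% milk (gallon) €4.62: unprepared food → 7.5% → €0.35
Orange juice (64 oz) €3.13: unprepared food → 7.5% → €0.23
Building blocks set €22.02: children's toys → 5.75% → €1.27
Action figure €27.15: children's toys → 5.75% → €1.56
Dry cleaning (3 garments) €19.47: personal services → 9.75% → €1.90
Dresser €545.86: furniture → 6.5% + 2.25% surcharge = 8.75% → €47.76
Floor lamp €129.31: furniture → 6.5% → €8.41
Subtotal = €779.80; tax = €64.23; total due = €844.03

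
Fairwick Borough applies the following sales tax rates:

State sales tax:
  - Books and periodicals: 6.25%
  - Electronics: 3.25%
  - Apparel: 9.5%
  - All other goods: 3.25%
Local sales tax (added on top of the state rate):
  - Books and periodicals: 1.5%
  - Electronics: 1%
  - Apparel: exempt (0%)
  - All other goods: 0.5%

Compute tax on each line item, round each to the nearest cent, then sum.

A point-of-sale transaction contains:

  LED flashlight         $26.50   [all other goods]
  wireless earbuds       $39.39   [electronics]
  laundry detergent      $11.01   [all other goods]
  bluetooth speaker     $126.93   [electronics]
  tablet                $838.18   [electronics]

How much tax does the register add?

$44.08

LED flashlight $26.50: all other goods → 3.25% + 0.5% local = 3.75% → $0.99
Wireless earbuds $39.39: electronics → 3.25% + 1% local = 4.25% → $1.67
Laundry detergent $11.01: all other goods → 3.25% + 0.5% local = 3.75% → $0.41
Bluetooth speaker $126.93: electronics → 3.25% + 1% local = 4.25% → $5.39
Tablet $838.18: electronics → 3.25% + 1% local = 4.25% → $35.62
Total tax = $0.99 + $1.67 + $0.41 + $5.39 + $35.62 = $44.08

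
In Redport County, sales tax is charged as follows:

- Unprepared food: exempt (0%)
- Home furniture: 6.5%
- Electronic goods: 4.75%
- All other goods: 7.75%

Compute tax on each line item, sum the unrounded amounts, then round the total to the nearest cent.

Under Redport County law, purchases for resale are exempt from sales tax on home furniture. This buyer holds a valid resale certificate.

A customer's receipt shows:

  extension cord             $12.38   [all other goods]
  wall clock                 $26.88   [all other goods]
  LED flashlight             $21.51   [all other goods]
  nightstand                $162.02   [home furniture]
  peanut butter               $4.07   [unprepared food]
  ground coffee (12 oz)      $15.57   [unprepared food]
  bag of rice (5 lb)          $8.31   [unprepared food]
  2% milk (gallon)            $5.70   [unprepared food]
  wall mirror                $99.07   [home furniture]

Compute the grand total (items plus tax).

$360.22

Extension cord $12.38: all other goods → 7.75% → $0.95945
Wall clock $26.88: all other goods → 7.75% → $2.0832
LED flashlight $21.51: all other goods → 7.75% → $1.667025
Nightstand $162.02: home furniture, buyer-exempt → 0% → $0.00
Peanut butter $4.07: unprepared food → 0% → $0.00
Ground coffee (12 oz) $15.57: unprepared food → 0% → $0.00
Bag of rice (5 lb) $8.31: unprepared food → 0% → $0.00
2% milk (gallon) $5.70: unprepared food → 0% → $0.00
Wall mirror $99.07: home furniture, buyer-exempt → 0% → $0.00
Subtotal = $355.51; unrounded tax = $4.709675 → $4.71; total due = $360.22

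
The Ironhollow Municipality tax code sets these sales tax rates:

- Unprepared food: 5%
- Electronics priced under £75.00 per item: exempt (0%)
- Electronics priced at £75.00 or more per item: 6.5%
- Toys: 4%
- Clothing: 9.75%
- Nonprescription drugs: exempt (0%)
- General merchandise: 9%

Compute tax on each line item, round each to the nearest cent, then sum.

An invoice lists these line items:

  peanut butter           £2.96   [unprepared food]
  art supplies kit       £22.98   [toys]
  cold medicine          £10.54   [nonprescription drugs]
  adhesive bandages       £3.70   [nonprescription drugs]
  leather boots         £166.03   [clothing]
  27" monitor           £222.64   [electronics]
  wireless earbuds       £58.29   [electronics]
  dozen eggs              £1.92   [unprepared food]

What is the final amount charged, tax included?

£520.89

Peanut butter £2.96: unprepared food → 5% → £0.15
Art supplies kit £22.98: toys → 4% → £0.92
Cold medicine £10.54: nonprescription drugs → 0% → £0.00
Adhesive bandages £3.70: nonprescription drugs → 0% → £0.00
Leather boots £166.03: clothing → 9.75% → £16.19
27" monitor £222.64: electronics, £75.00 or more → 6.5% → £14.47
Wireless earbuds £58.29: electronics, under £75.00 → 0% → £0.00
Dozen eggs £1.92: unprepared food → 5% → £0.10
Subtotal = £489.06; tax = £31.83; total due = £520.89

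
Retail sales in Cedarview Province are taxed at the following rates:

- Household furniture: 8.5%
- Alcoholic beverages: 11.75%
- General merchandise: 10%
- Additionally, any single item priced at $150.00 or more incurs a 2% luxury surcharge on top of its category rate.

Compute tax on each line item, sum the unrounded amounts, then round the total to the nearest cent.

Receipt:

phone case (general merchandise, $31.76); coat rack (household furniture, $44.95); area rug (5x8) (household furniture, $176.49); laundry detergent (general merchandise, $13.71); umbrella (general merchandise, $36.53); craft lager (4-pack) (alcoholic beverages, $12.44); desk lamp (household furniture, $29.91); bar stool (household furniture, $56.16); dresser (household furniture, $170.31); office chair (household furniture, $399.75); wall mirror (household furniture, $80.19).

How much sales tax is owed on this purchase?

Phone case $31.76: general merchandise → 10% → $3.176
Coat rack $44.95: household furniture → 8.5% → $3.82075
Area rug (5x8) $176.49: household furniture → 8.5% + 2% surcharge = 10.5% → $18.53145
Laundry detergent $13.71: general merchandise → 10% → $1.371
Umbrella $36.53: general merchandise → 10% → $3.653
Craft lager (4-pack) $12.44: alcoholic beverages → 11.75% → $1.4617
Desk lamp $29.91: household furniture → 8.5% → $2.54235
Bar stool $56.16: household furniture → 8.5% → $4.7736
Dresser $170.31: household furniture → 8.5% + 2% surcharge = 10.5% → $17.88255
Office chair $399.75: household furniture → 8.5% + 2% surcharge = 10.5% → $41.97375
Wall mirror $80.19: household furniture → 8.5% → $6.81615
Unrounded tax sum = $106.0023 → $106.00

$106.00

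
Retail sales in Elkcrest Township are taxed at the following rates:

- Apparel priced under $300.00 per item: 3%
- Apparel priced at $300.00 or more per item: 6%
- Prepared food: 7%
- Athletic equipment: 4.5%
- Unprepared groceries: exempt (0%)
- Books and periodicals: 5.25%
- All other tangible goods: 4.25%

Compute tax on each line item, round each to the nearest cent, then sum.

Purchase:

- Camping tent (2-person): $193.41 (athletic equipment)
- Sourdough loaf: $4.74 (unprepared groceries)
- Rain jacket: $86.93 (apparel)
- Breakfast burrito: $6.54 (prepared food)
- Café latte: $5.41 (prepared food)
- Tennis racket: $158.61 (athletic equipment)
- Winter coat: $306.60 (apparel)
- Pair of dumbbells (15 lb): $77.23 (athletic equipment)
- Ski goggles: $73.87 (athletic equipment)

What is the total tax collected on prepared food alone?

Breakfast burrito $6.54: prepared food → 7% → $0.46
Café latte $5.41: prepared food → 7% → $0.38
Tax on prepared food = $0.46 + $0.38 = $0.84

$0.84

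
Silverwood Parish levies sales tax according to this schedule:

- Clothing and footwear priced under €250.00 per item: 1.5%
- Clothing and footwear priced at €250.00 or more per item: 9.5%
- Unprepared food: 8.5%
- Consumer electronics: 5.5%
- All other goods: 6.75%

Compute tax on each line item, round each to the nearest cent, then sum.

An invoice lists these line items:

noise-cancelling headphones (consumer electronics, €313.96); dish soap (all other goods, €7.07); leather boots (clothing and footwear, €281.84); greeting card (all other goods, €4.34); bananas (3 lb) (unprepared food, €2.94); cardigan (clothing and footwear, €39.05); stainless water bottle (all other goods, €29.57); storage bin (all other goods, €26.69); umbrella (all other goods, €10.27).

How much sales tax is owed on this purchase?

€50.14

Noise-cancelling headphones €313.96: consumer electronics → 5.5% → €17.27
Dish soap €7.07: all other goods → 6.75% → €0.48
Leather boots €281.84: clothing and footwear, €250.00 or more → 9.5% → €26.77
Greeting card €4.34: all other goods → 6.75% → €0.29
Bananas (3 lb) €2.94: unprepared food → 8.5% → €0.25
Cardigan €39.05: clothing and footwear, under €250.00 → 1.5% → €0.59
Stainless water bottle €29.57: all other goods → 6.75% → €2.00
Storage bin €26.69: all other goods → 6.75% → €1.80
Umbrella €10.27: all other goods → 6.75% → €0.69
Total tax = €17.27 + €0.48 + €26.77 + €0.29 + €0.25 + €0.59 + €2.00 + €1.80 + €0.69 = €50.14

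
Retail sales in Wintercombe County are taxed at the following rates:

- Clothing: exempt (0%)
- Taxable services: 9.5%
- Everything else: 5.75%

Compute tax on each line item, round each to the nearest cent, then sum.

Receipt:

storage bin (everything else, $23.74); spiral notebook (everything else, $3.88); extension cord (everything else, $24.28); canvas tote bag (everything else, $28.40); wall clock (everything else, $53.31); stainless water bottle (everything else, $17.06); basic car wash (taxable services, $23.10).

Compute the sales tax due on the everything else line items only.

$8.67

Storage bin $23.74: everything else → 5.75% → $1.37
Spiral notebook $3.88: everything else → 5.75% → $0.22
Extension cord $24.28: everything else → 5.75% → $1.40
Canvas tote bag $28.40: everything else → 5.75% → $1.63
Wall clock $53.31: everything else → 5.75% → $3.07
Stainless water bottle $17.06: everything else → 5.75% → $0.98
Tax on everything else = $1.37 + $0.22 + $1.40 + $1.63 + $3.07 + $0.98 = $8.67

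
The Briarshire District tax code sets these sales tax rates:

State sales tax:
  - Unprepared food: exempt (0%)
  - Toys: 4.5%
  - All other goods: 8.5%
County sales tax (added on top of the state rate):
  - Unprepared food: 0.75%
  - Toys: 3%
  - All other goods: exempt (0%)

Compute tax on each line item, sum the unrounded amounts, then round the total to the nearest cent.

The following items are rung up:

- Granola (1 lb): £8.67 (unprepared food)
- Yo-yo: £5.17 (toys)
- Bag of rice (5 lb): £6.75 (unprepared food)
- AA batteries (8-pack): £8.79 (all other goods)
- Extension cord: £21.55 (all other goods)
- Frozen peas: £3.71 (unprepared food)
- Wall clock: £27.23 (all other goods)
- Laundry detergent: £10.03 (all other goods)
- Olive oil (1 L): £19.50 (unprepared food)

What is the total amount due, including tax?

Granola (1 lb) £8.67: unprepared food → 0% + 0.75% county = 0.75% → £0.065025
Yo-yo £5.17: toys → 4.5% + 3% county = 7.5% → £0.38775
Bag of rice (5 lb) £6.75: unprepared food → 0% + 0.75% county = 0.75% → £0.050625
AA batteries (8-pack) £8.79: all other goods → 8.5% + 0% county = 8.5% → £0.74715
Extension cord £21.55: all other goods → 8.5% + 0% county = 8.5% → £1.83175
Frozen peas £3.71: unprepared food → 0% + 0.75% county = 0.75% → £0.027825
Wall clock £27.23: all other goods → 8.5% + 0% county = 8.5% → £2.31455
Laundry detergent £10.03: all other goods → 8.5% + 0% county = 8.5% → £0.85255
Olive oil (1 L) £19.50: unprepared food → 0% + 0.75% county = 0.75% → £0.14625
Subtotal = £111.40; unrounded tax = £6.423475 → £6.42; total due = £117.82

£117.82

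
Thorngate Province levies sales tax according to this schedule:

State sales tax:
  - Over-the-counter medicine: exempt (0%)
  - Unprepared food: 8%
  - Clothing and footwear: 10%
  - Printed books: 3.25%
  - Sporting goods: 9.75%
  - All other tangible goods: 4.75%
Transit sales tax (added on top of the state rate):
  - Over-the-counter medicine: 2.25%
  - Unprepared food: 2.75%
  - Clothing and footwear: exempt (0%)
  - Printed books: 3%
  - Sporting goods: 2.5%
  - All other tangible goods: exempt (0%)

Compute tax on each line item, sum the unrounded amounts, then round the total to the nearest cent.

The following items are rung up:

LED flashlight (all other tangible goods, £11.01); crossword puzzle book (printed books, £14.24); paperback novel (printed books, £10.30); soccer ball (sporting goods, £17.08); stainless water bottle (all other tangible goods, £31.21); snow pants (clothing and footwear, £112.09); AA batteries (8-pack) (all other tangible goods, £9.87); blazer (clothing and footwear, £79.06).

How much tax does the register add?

£25.22

LED flashlight £11.01: all other tangible goods → 4.75% + 0% transit = 4.75% → £0.522975
Crossword puzzle book £14.24: printed books → 3.25% + 3% transit = 6.25% → £0.89
Paperback novel £10.30: printed books → 3.25% + 3% transit = 6.25% → £0.64375
Soccer ball £17.08: sporting goods → 9.75% + 2.5% transit = 12.25% → £2.0923
Stainless water bottle £31.21: all other tangible goods → 4.75% + 0% transit = 4.75% → £1.482475
Snow pants £112.09: clothing and footwear → 10% + 0% transit = 10% → £11.209
AA batteries (8-pack) £9.87: all other tangible goods → 4.75% + 0% transit = 4.75% → £0.468825
Blazer £79.06: clothing and footwear → 10% + 0% transit = 10% → £7.906
Unrounded tax sum = £25.215325 → £25.22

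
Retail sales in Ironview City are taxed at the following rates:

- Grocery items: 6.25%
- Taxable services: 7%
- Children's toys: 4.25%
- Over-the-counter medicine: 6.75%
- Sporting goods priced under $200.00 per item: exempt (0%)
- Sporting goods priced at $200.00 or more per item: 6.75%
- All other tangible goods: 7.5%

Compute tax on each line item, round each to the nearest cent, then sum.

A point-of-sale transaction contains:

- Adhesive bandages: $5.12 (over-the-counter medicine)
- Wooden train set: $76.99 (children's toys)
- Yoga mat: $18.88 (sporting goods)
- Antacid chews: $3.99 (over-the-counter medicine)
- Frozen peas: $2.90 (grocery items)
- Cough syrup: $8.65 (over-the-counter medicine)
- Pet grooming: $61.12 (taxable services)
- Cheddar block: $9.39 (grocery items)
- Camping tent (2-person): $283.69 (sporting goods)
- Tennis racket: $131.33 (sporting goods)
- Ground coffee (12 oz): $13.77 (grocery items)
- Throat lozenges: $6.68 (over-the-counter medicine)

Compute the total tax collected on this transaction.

Adhesive bandages $5.12: over-the-counter medicine → 6.75% → $0.35
Wooden train set $76.99: children's toys → 4.25% → $3.27
Yoga mat $18.88: sporting goods, under $200.00 → 0% → $0.00
Antacid chews $3.99: over-the-counter medicine → 6.75% → $0.27
Frozen peas $2.90: grocery items → 6.25% → $0.18
Cough syrup $8.65: over-the-counter medicine → 6.75% → $0.58
Pet grooming $61.12: taxable services → 7% → $4.28
Cheddar block $9.39: grocery items → 6.25% → $0.59
Camping tent (2-person) $283.69: sporting goods, $200.00 or more → 6.75% → $19.15
Tennis racket $131.33: sporting goods, under $200.00 → 0% → $0.00
Ground coffee (12 oz) $13.77: grocery items → 6.25% → $0.86
Throat lozenges $6.68: over-the-counter medicine → 6.75% → $0.45
Total tax = $0.35 + $3.27 + $0.27 + $0.18 + $0.58 + $4.28 + $0.59 + $19.15 + $0.86 + $0.45 = $29.98

$29.98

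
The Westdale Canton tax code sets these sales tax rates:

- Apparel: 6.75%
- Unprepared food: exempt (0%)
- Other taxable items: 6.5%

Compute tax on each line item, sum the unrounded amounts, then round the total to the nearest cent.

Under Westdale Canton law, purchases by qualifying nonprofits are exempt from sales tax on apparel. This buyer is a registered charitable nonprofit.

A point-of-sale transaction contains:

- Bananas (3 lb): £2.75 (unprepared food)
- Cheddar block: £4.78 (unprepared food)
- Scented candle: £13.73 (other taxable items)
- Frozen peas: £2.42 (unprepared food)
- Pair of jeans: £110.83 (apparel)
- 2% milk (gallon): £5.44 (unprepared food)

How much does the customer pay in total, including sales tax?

Bananas (3 lb) £2.75: unprepared food → 0% → £0.00
Cheddar block £4.78: unprepared food → 0% → £0.00
Scented candle £13.73: other taxable items → 6.5% → £0.89245
Frozen peas £2.42: unprepared food → 0% → £0.00
Pair of jeans £110.83: apparel, buyer-exempt → 0% → £0.00
2% milk (gallon) £5.44: unprepared food → 0% → £0.00
Subtotal = £139.95; unrounded tax = £0.89245 → £0.89; total due = £140.84

£140.84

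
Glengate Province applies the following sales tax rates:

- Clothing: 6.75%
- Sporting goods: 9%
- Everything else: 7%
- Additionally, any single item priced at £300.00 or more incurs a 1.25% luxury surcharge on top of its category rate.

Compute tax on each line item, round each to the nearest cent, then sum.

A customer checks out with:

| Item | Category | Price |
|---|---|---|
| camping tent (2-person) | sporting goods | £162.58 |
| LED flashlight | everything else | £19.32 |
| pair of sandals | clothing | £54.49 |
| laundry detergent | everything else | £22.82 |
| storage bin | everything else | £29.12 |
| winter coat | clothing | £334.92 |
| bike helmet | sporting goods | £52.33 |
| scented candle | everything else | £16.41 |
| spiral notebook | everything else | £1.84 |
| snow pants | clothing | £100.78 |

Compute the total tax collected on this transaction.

Camping tent (2-person) £162.58: sporting goods → 9% → £14.63
LED flashlight £19.32: everything else → 7% → £1.35
Pair of sandals £54.49: clothing → 6.75% → £3.68
Laundry detergent £22.82: everything else → 7% → £1.60
Storage bin £29.12: everything else → 7% → £2.04
Winter coat £334.92: clothing → 6.75% + 1.25% surcharge = 8% → £26.79
Bike helmet £52.33: sporting goods → 9% → £4.71
Scented candle £16.41: everything else → 7% → £1.15
Spiral notebook £1.84: everything else → 7% → £0.13
Snow pants £100.78: clothing → 6.75% → £6.80
Total tax = £14.63 + £1.35 + £3.68 + £1.60 + £2.04 + £26.79 + £4.71 + £1.15 + £0.13 + £6.80 = £62.88

£62.88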